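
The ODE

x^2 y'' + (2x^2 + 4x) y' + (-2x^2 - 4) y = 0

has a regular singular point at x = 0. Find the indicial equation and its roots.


Divide by x^2 to reach normal form y'' + P_1(x) y' + P_2(x) y = 0 with P_1(x) = 2 + 4/x and P_2(x) = -2 - 4/x^2.
x = 0 is a singular point because the y'-coefficient 2 + 4/x has a pole at x = 0 and the y-coefficient -2 - 4/x^2 has a pole at x = 0.
It is a regular singular point because x P_1(x) = p(x) = 2x + 4 and x^2 P_2(x) = q(x) = -2x^2 - 4 are polynomials, hence analytic at x = 0.
p(0) = 4,  q(0) = -4.
Indicial equation: r(r-1) + p(0) r + q(0) = 0, i.e. r^2 + (p(0) - 1) r + q(0) = 0, i.e. r^2 + 3 r - 4 = 0.
Discriminant: (3)^2 - 4(-4) = 25, so r = (-3 ± 5)/2.
Solving: r_1 = 1, r_2 = -4.

indicial: r^2 + 3 r - 4 = 0; roots r_1 = 1, r_2 = -4


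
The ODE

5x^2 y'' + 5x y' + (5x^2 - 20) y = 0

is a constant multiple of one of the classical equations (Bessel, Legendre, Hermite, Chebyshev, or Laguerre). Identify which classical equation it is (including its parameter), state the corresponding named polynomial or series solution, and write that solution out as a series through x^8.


All three coefficients share the factor 5; dividing through by 5 gives  x^2 y'' + x y' + (x^2 - 4) y = 0.
This matches the Bessel equation x^2 y'' + x y' + (x^2 - nu^2) y = 0 with nu^2 = 4, so nu = 2; the solution bounded at x = 0 is J_2(x).
Frobenius at x = 0: indicial roots ±nu; for r = nu the recurrence k(k + 2nu) c_k = -c_{k-2} gives the standard series J_nu(x) = sum_{k>=0} (-1)^k / (k! (k+nu)!) (x/2)^(2k+nu). Evaluate the first 4 terms:
  k = 0: (-1)^0 / (0! * 2! * 2^2) x^2 = 1/(1*2*4) x^2 = (1/8) x^2
  k = 1: (-1)^1 / (1! * 3! * 2^4) x^4 = -1/(1*6*16) x^4 = (-1/96) x^4
  k = 2: (-1)^2 / (2! * 4! * 2^6) x^6 = 1/(2*24*64) x^6 = (1/3072) x^6
  k = 3: (-1)^3 / (3! * 5! * 2^8) x^8 = -1/(6*120*256) x^8 = (-1/184320) x^8
Hence J_2(x) = -x^8/184320 + x^6/3072 - x^4/96 + x^2/8 + ....

J_2(x); series = -x^8/184320 + x^6/3072 - x^4/96 + x^2/8


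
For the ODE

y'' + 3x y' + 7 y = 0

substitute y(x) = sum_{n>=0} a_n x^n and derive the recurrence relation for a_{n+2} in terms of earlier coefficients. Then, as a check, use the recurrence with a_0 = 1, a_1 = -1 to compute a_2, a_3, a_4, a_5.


Substitute y = sum_n a_n x^n.
y''(x) has coefficient (n+2)(n+1) a_{n+2} at x^n;
3 x y'(x) has coefficient 3 n a_n at x^n (shift);
7 y(x) has coefficient 7 a_n at x^n.
Matching x^n: (n+2)(n+1) a_{n+2} + (3n + 7) a_n = 0.
Thus a_{n+2} = (-3n - 7) / ((n+1)(n+2)) * a_n.

Check with a_0 = 1, a_1 = -1 (apply the recurrence for n = 0, 1, 2, 3): a_0 = 1, a_1 = -1, a_2 = -7/2, a_3 = 5/3, a_4 = 91/24, a_5 = -4/3.

a_(n+2) = (-3n - 7) / ((n+1)(n+2)) * a_n; check: a_0 = 1, a_1 = -1, a_2 = -7/2, a_3 = 5/3, a_4 = 91/24, a_5 = -4/3


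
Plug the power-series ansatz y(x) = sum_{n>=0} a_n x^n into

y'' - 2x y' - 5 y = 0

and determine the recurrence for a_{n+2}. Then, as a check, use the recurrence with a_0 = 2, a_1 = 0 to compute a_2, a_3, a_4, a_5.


Substitute y = sum_n a_n x^n.
y''(x) has coefficient (n+2)(n+1) a_{n+2} at x^n;
-2 x y'(x) has coefficient -2 n a_n at x^n (shift);
-5 y(x) has coefficient -5 a_n at x^n.
Matching x^n: (n+2)(n+1) a_{n+2} + (-2n - 5) a_n = 0.
Thus a_{n+2} = (2n + 5) / ((n+1)(n+2)) * a_n.

Check with a_0 = 2, a_1 = 0 (apply the recurrence for n = 0, 1, 2, 3): a_0 = 2, a_1 = 0, a_2 = 5, a_3 = 0, a_4 = 15/4, a_5 = 0.

a_(n+2) = (2n + 5) / ((n+1)(n+2)) * a_n; check: a_0 = 2, a_1 = 0, a_2 = 5, a_3 = 0, a_4 = 15/4, a_5 = 0


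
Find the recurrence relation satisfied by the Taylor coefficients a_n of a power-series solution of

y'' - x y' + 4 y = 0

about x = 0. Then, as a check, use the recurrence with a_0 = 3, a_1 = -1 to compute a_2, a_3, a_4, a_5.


Substitute y = sum_n a_n x^n.
y''(x) has coefficient (n+2)(n+1) a_{n+2} at x^n;
-x y'(x) has coefficient -n a_n at x^n (shift);
4 y(x) has coefficient 4 a_n at x^n.
Matching x^n: (n+2)(n+1) a_{n+2} + (-n + 4) a_n = 0.
Thus a_{n+2} = (n - 4) / ((n+1)(n+2)) * a_n.

Check with a_0 = 3, a_1 = -1 (apply the recurrence for n = 0, 1, 2, 3): a_0 = 3, a_1 = -1, a_2 = -6, a_3 = 1/2, a_4 = 1, a_5 = -1/40.

a_(n+2) = (n - 4) / ((n+1)(n+2)) * a_n; check: a_0 = 3, a_1 = -1, a_2 = -6, a_3 = 1/2, a_4 = 1, a_5 = -1/40


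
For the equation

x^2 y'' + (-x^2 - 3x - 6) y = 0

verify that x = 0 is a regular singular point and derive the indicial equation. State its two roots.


Divide by x^2 to reach normal form y'' + P_1(x) y' + P_2(x) y = 0 with P_1(x) = 0 and P_2(x) = -1 - 3/x - 6/x^2.
x = 0 is a singular point because the y-coefficient -1 - 3/x - 6/x^2 has a pole at x = 0.
It is a regular singular point because x P_1(x) = p(x) = 0 and x^2 P_2(x) = q(x) = -x^2 - 3x - 6 are polynomials, hence analytic at x = 0.
p(0) = 0,  q(0) = -6.
Indicial equation: r(r-1) + p(0) r + q(0) = 0, i.e. r^2 + (p(0) - 1) r + q(0) = 0, i.e. r^2 - 1 r - 6 = 0.
Discriminant: (-1)^2 - 4(-6) = 25, so r = (1 ± 5)/2.
Solving: r_1 = 3, r_2 = -2.

indicial: r^2 - 1 r - 6 = 0; roots r_1 = 3, r_2 = -2


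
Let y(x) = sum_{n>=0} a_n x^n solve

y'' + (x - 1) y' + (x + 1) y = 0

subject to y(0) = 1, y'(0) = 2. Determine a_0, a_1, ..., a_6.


Ansatz: y(x) = sum_{n>=0} a_n x^n, so y'(x) = sum_{n>=1} n a_n x^(n-1) and y''(x) = sum_{n>=2} n(n-1) a_n x^(n-2).
Substitute into P(x) y'' + Q(x) y' + R(x) y = 0 with P(x) = 1, Q(x) = x - 1, R(x) = x + 1, and match powers of x.
Initial conditions: a_0 = 1, a_1 = 2.
Setting the coefficient of each power of x to zero and solving order by order (substituting the coefficients already found):
  x^0: 2 a_2 - a_1 + a_0 = 0  ->  2 a_2 = a_1 - a_0 = 1  ->  a_2 = 1/2
  x^1: 6 a_3 - 2 a_2 + 2 a_1 + a_0 = 0  ->  6 a_3 = 2 a_2 - 2 a_1 - a_0 = -4  ->  a_3 = -2/3
  x^2: 12 a_4 - 3 a_3 + 3 a_2 + a_1 = 0  ->  12 a_4 = 3 a_3 - 3 a_2 - a_1 = -11/2  ->  a_4 = -11/24
  x^3: 20 a_5 - 4 a_4 + 4 a_3 + a_2 = 0  ->  20 a_5 = 4 a_4 - 4 a_3 - a_2 = 1/3  ->  a_5 = 1/60
  x^4: 30 a_6 - 5 a_5 + 5 a_4 + a_3 = 0  ->  30 a_6 = 5 a_5 - 5 a_4 - a_3 = 73/24  ->  a_6 = 73/720
Truncated series: y(x) = 1 + 2 x + (1/2) x^2 - (2/3) x^3 - (11/24) x^4 + (1/60) x^5 + (73/720) x^6 + O(x^7).

a_0 = 1; a_1 = 2; a_2 = 1/2; a_3 = -2/3; a_4 = -11/24; a_5 = 1/60; a_6 = 73/720


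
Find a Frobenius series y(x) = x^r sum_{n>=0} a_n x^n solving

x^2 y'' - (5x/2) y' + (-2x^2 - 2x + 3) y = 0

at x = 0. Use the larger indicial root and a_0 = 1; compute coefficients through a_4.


Write in Frobenius form y'' + (p(x)/x) y' + (q(x)/x^2) y = 0:
  p(x) = -5/2,  q(x) = -2x^2 - 2x + 3.
Indicial equation: r(r-1) + (-5/2) r + (3) = 0 -> roots r_1 = 2, r_2 = 3/2.
Take r = r_1 = 2. Let y(x) = x^r sum_{n>=0} a_n x^n with a_0 = 1.
Substitute y = x^r sum a_n x^n and match x^{r+n}. The recurrence is
  D(n) a_n - 2 a_{n-1} - 2 a_{n-2} = 0,  where D(n) = (r+n)(r+n-1) + (-5/2)(r+n) + (3).
  a_n = [2 a_{n-1} + 2 a_{n-2}] / D(n).
Since the indicial polynomial factors as (r - r_1)(r - r_2), D(n) = (r_1 + n - r_1)(r_1 + n - r_2) = n(n + 1/2).
Evaluating step by step (a_0 = 1):
  n = 1: D(1) = 1(1 + 1/2) = 3/2; numerator = 2(1) = 2; a_1 = (2)/(3/2) = 4/3
  n = 2: D(2) = 2(2 + 1/2) = 5; numerator = 2(4/3) + 2(1) = 14/3; a_2 = (14/3)/(5) = 14/15
  n = 3: D(3) = 3(3 + 1/2) = 21/2; numerator = 2(14/15) + 2(4/3) = 68/15; a_3 = (68/15)/(21/2) = 136/315
  n = 4: D(4) = 4(4 + 1/2) = 18; numerator = 2(136/315) + 2(14/15) = 172/63; a_4 = (172/63)/(18) = 86/567

r = 2; a_0 = 1; a_1 = 4/3; a_2 = 14/15; a_3 = 136/315; a_4 = 86/567


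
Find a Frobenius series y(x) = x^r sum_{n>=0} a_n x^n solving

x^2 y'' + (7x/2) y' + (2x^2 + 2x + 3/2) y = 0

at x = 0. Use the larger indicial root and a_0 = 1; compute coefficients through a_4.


Write in Frobenius form y'' + (p(x)/x) y' + (q(x)/x^2) y = 0:
  p(x) = 7/2,  q(x) = 2x^2 + 2x + 3/2.
Indicial equation: r(r-1) + (7/2) r + (3/2) = 0 -> roots r_1 = -1, r_2 = -3/2.
Take r = r_1 = -1. Let y(x) = x^r sum_{n>=0} a_n x^n with a_0 = 1.
Substitute y = x^r sum a_n x^n and match x^{r+n}. The recurrence is
  D(n) a_n + 2 a_{n-1} + 2 a_{n-2} = 0,  where D(n) = (r+n)(r+n-1) + (7/2)(r+n) + (3/2).
  a_n = [-2 a_{n-1} - 2 a_{n-2}] / D(n).
Since the indicial polynomial factors as (r - r_1)(r - r_2), D(n) = (r_1 + n - r_1)(r_1 + n - r_2) = n(n + 1/2).
Evaluating step by step (a_0 = 1):
  n = 1: D(1) = 1(1 + 1/2) = 3/2; numerator = -2(1) = -2; a_1 = (-2)/(3/2) = -4/3
  n = 2: D(2) = 2(2 + 1/2) = 5; numerator = -2(-4/3) - 2(1) = 2/3; a_2 = (2/3)/(5) = 2/15
  n = 3: D(3) = 3(3 + 1/2) = 21/2; numerator = -2(2/15) - 2(-4/3) = 12/5; a_3 = (12/5)/(21/2) = 8/35
  n = 4: D(4) = 4(4 + 1/2) = 18; numerator = -2(8/35) - 2(2/15) = -76/105; a_4 = (-76/105)/(18) = -38/945

r = -1; a_0 = 1; a_1 = -4/3; a_2 = 2/15; a_3 = 8/35; a_4 = -38/945


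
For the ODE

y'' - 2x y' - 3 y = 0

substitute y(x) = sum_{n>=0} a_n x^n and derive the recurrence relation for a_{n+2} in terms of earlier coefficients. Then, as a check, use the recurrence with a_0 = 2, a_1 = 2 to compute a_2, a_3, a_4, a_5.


Substitute y = sum_n a_n x^n.
y''(x) has coefficient (n+2)(n+1) a_{n+2} at x^n;
-2 x y'(x) has coefficient -2 n a_n at x^n (shift);
-3 y(x) has coefficient -3 a_n at x^n.
Matching x^n: (n+2)(n+1) a_{n+2} + (-2n - 3) a_n = 0.
Thus a_{n+2} = (2n + 3) / ((n+1)(n+2)) * a_n.

Check with a_0 = 2, a_1 = 2 (apply the recurrence for n = 0, 1, 2, 3): a_0 = 2, a_1 = 2, a_2 = 3, a_3 = 5/3, a_4 = 7/4, a_5 = 3/4.

a_(n+2) = (2n + 3) / ((n+1)(n+2)) * a_n; check: a_0 = 2, a_1 = 2, a_2 = 3, a_3 = 5/3, a_4 = 7/4, a_5 = 3/4


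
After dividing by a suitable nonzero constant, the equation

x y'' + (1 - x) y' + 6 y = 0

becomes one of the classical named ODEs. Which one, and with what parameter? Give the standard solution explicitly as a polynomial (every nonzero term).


The equation is already in a standard form:  x y'' + (1 - x) y' + 6 y = 0.
This matches the Laguerre equation x y'' + (1 - x) y' + n y = 0 with n = 6; the polynomial solution is L_6(x).
With y = sum_k a_k x^k, matching x^k gives (k+1)k a_{k+1} + (k+1) a_{k+1} - k a_k + n a_k = 0, i.e. (k+1)^2 a_{k+1} = (k - n) a_k = (k - 6) a_k. The right side vanishes at k = 6, so the series terminates at degree 6.
Standard normalization L_n(0) = 1 gives a_0 = 1. Work upward with a_{k+1} = (k - 6) a_k / (k+1)^2:
  a_1 = (0 - 6)(1) / 1^2 = -6/1 = -6
  a_2 = (1 - 6)(-6) / 2^2 = 30/4 = 15/2
  a_3 = (2 - 6)(15/2) / 3^2 = -30/9 = -10/3
  a_4 = (3 - 6)(-10/3) / 4^2 = 10/16 = 5/8
  a_5 = (4 - 6)(5/8) / 5^2 = (-5/4)/25 = -1/20
  a_6 = (5 - 6)(-1/20) / 6^2 = (1/20)/36 = 1/720
Hence L_6(x) = x^6/720 - x^5/20 + 5 x^4/8 - 10 x^3/3 + 15 x^2/2 - 6 x + 1.

L_6(x); series = x^6/720 - x^5/20 + 5 x^4/8 - 10 x^3/3 + 15 x^2/2 - 6 x + 1


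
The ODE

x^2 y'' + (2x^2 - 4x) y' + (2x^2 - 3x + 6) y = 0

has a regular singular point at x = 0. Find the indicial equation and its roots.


Divide by x^2 to reach normal form y'' + P_1(x) y' + P_2(x) y = 0 with P_1(x) = 2 - 4/x and P_2(x) = 2 - 3/x + 6/x^2.
x = 0 is a singular point because the y'-coefficient 2 - 4/x has a pole at x = 0 and the y-coefficient 2 - 3/x + 6/x^2 has a pole at x = 0.
It is a regular singular point because x P_1(x) = p(x) = 2x - 4 and x^2 P_2(x) = q(x) = 2x^2 - 3x + 6 are polynomials, hence analytic at x = 0.
p(0) = -4,  q(0) = 6.
Indicial equation: r(r-1) + p(0) r + q(0) = 0, i.e. r^2 + (p(0) - 1) r + q(0) = 0, i.e. r^2 - 5 r + 6 = 0.
Discriminant: (-5)^2 - 4(6) = 1, so r = (5 ± 1)/2.
Solving: r_1 = 3, r_2 = 2.

indicial: r^2 - 5 r + 6 = 0; roots r_1 = 3, r_2 = 2


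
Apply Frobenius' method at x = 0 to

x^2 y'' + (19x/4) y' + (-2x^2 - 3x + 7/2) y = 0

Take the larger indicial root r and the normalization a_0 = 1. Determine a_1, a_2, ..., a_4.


Write in Frobenius form y'' + (p(x)/x) y' + (q(x)/x^2) y = 0:
  p(x) = 19/4,  q(x) = -2x^2 - 3x + 7/2.
Indicial equation: r(r-1) + (19/4) r + (7/2) = 0 -> roots r_1 = -7/4, r_2 = -2.
Take r = r_1 = -7/4. Let y(x) = x^r sum_{n>=0} a_n x^n with a_0 = 1.
Substitute y = x^r sum a_n x^n and match x^{r+n}. The recurrence is
  D(n) a_n - 3 a_{n-1} - 2 a_{n-2} = 0,  where D(n) = (r+n)(r+n-1) + (19/4)(r+n) + (7/2).
  a_n = [3 a_{n-1} + 2 a_{n-2}] / D(n).
Since the indicial polynomial factors as (r - r_1)(r - r_2), D(n) = (r_1 + n - r_1)(r_1 + n - r_2) = n(n + 1/4).
Evaluating step by step (a_0 = 1):
  n = 1: D(1) = 1(1 + 1/4) = 5/4; numerator = 3(1) = 3; a_1 = (3)/(5/4) = 12/5
  n = 2: D(2) = 2(2 + 1/4) = 9/2; numerator = 3(12/5) + 2(1) = 46/5; a_2 = (46/5)/(9/2) = 92/45
  n = 3: D(3) = 3(3 + 1/4) = 39/4; numerator = 3(92/45) + 2(12/5) = 164/15; a_3 = (164/15)/(39/4) = 656/585
  n = 4: D(4) = 4(4 + 1/4) = 17; numerator = 3(656/585) + 2(92/45) = 872/117; a_4 = (872/117)/(17) = 872/1989

r = -7/4; a_0 = 1; a_1 = 12/5; a_2 = 92/45; a_3 = 656/585; a_4 = 872/1989


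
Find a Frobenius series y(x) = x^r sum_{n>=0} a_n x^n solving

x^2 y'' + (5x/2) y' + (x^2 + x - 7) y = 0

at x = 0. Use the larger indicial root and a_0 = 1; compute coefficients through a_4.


Write in Frobenius form y'' + (p(x)/x) y' + (q(x)/x^2) y = 0:
  p(x) = 5/2,  q(x) = x^2 + x - 7.
Indicial equation: r(r-1) + (5/2) r + (-7) = 0 -> roots r_1 = 2, r_2 = -7/2.
Take r = r_1 = 2. Let y(x) = x^r sum_{n>=0} a_n x^n with a_0 = 1.
Substitute y = x^r sum a_n x^n and match x^{r+n}. The recurrence is
  D(n) a_n + 1 a_{n-1} + 1 a_{n-2} = 0,  where D(n) = (r+n)(r+n-1) + (5/2)(r+n) + (-7).
  a_n = [-1 a_{n-1} - 1 a_{n-2}] / D(n).
Since the indicial polynomial factors as (r - r_1)(r - r_2), D(n) = (r_1 + n - r_1)(r_1 + n - r_2) = n(n + 11/2).
Evaluating step by step (a_0 = 1):
  n = 1: D(1) = 1(1 + 11/2) = 13/2; numerator = -1(1) = -1; a_1 = (-1)/(13/2) = -2/13
  n = 2: D(2) = 2(2 + 11/2) = 15; numerator = -1(-2/13) - 1(1) = -11/13; a_2 = (-11/13)/(15) = -11/195
  n = 3: D(3) = 3(3 + 11/2) = 51/2; numerator = -1(-11/195) - 1(-2/13) = 41/195; a_3 = (41/195)/(51/2) = 82/9945
  n = 4: D(4) = 4(4 + 11/2) = 38; numerator = -1(82/9945) - 1(-11/195) = 479/9945; a_4 = (479/9945)/(38) = 479/377910

r = 2; a_0 = 1; a_1 = -2/13; a_2 = -11/195; a_3 = 82/9945; a_4 = 479/377910


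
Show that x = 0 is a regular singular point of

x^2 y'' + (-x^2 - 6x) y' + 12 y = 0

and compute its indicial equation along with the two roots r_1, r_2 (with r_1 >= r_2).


Divide by x^2 to reach normal form y'' + P_1(x) y' + P_2(x) y = 0 with P_1(x) = -1 - 6/x and P_2(x) = 12/x^2.
x = 0 is a singular point because the y'-coefficient -1 - 6/x has a pole at x = 0 and the y-coefficient 12/x^2 has a pole at x = 0.
It is a regular singular point because x P_1(x) = p(x) = -x - 6 and x^2 P_2(x) = q(x) = 12 are polynomials, hence analytic at x = 0.
p(0) = -6,  q(0) = 12.
Indicial equation: r(r-1) + p(0) r + q(0) = 0, i.e. r^2 + (p(0) - 1) r + q(0) = 0, i.e. r^2 - 7 r + 12 = 0.
Discriminant: (-7)^2 - 4(12) = 1, so r = (7 ± 1)/2.
Solving: r_1 = 4, r_2 = 3.

indicial: r^2 - 7 r + 12 = 0; roots r_1 = 4, r_2 = 3


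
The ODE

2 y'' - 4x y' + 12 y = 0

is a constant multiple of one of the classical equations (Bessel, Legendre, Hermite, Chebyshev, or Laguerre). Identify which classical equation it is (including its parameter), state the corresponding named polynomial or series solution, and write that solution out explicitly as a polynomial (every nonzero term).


All three coefficients share the factor 2; dividing through by 2 gives  y'' - 2x y' + 6 y = 0.
This matches the Hermite equation y'' - 2x y' + 2n y = 0 with 2n = 6, so n = 3; the polynomial solution is H_3(x).
With y = sum_k a_k x^k, matching x^k gives (k+2)(k+1) a_{k+2} = 2(k - n) a_k = 2(k - 3) a_k. The right side vanishes at k = 3, so the series with the parity of 3 terminates at degree 3.
Standard normalization: leading coefficient of H_n is 2^n, so a_3 = 2^3 = 8. Work downward with a_k = (k+1)(k+2) a_{k+2} / (2(k - n)):
  a_1 = (2)(3)(8) / (2(1 - 3)) = 48/(-4) = -12
Hence H_3(x) = 8 x^3 - 12 x.

H_3(x); series = 8 x^3 - 12 x


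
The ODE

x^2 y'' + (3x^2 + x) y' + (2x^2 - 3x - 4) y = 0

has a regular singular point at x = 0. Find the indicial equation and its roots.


Divide by x^2 to reach normal form y'' + P_1(x) y' + P_2(x) y = 0 with P_1(x) = 3 + 1/x and P_2(x) = 2 - 3/x - 4/x^2.
x = 0 is a singular point because the y'-coefficient 3 + 1/x has a pole at x = 0 and the y-coefficient 2 - 3/x - 4/x^2 has a pole at x = 0.
It is a regular singular point because x P_1(x) = p(x) = 3x + 1 and x^2 P_2(x) = q(x) = 2x^2 - 3x - 4 are polynomials, hence analytic at x = 0.
p(0) = 1,  q(0) = -4.
Indicial equation: r(r-1) + p(0) r + q(0) = 0, i.e. r^2 + (p(0) - 1) r + q(0) = 0, i.e. r^2 - 4 = 0.
Discriminant: (0)^2 - 4(-4) = 16, so r = (0 ± 4)/2.
Solving: r_1 = 2, r_2 = -2.

indicial: r^2 - 4 = 0; roots r_1 = 2, r_2 = -2


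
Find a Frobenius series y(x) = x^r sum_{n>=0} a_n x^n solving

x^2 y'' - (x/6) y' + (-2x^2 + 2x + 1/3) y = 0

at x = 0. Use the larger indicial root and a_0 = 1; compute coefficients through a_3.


Write in Frobenius form y'' + (p(x)/x) y' + (q(x)/x^2) y = 0:
  p(x) = -1/6,  q(x) = -2x^2 + 2x + 1/3.
Indicial equation: r(r-1) + (-1/6) r + (1/3) = 0 -> roots r_1 = 2/3, r_2 = 1/2.
Take r = r_1 = 2/3. Let y(x) = x^r sum_{n>=0} a_n x^n with a_0 = 1.
Substitute y = x^r sum a_n x^n and match x^{r+n}. The recurrence is
  D(n) a_n + 2 a_{n-1} - 2 a_{n-2} = 0,  where D(n) = (r+n)(r+n-1) + (-1/6)(r+n) + (1/3).
  a_n = [-2 a_{n-1} + 2 a_{n-2}] / D(n).
Since the indicial polynomial factors as (r - r_1)(r - r_2), D(n) = (r_1 + n - r_1)(r_1 + n - r_2) = n(n + 1/6).
Evaluating step by step (a_0 = 1):
  n = 1: D(1) = 1(1 + 1/6) = 7/6; numerator = -2(1) = -2; a_1 = (-2)/(7/6) = -12/7
  n = 2: D(2) = 2(2 + 1/6) = 13/3; numerator = -2(-12/7) + 2(1) = 38/7; a_2 = (38/7)/(13/3) = 114/91
  n = 3: D(3) = 3(3 + 1/6) = 19/2; numerator = -2(114/91) + 2(-12/7) = -540/91; a_3 = (-540/91)/(19/2) = -1080/1729

r = 2/3; a_0 = 1; a_1 = -12/7; a_2 = 114/91; a_3 = -1080/1729


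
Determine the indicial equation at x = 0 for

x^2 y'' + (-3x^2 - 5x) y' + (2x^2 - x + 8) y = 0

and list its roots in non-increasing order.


Divide by x^2 to reach normal form y'' + P_1(x) y' + P_2(x) y = 0 with P_1(x) = -3 - 5/x and P_2(x) = 2 - 1/x + 8/x^2.
x = 0 is a singular point because the y'-coefficient -3 - 5/x has a pole at x = 0 and the y-coefficient 2 - 1/x + 8/x^2 has a pole at x = 0.
It is a regular singular point because x P_1(x) = p(x) = -3x - 5 and x^2 P_2(x) = q(x) = 2x^2 - x + 8 are polynomials, hence analytic at x = 0.
p(0) = -5,  q(0) = 8.
Indicial equation: r(r-1) + p(0) r + q(0) = 0, i.e. r^2 + (p(0) - 1) r + q(0) = 0, i.e. r^2 - 6 r + 8 = 0.
Discriminant: (-6)^2 - 4(8) = 4, so r = (6 ± 2)/2.
Solving: r_1 = 4, r_2 = 2.

indicial: r^2 - 6 r + 8 = 0; roots r_1 = 4, r_2 = 2


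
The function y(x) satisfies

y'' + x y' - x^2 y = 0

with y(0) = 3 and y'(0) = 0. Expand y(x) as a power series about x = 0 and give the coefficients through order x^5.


Ansatz: y(x) = sum_{n>=0} a_n x^n, so y'(x) = sum_{n>=1} n a_n x^(n-1) and y''(x) = sum_{n>=2} n(n-1) a_n x^(n-2).
Substitute into P(x) y'' + Q(x) y' + R(x) y = 0 with P(x) = 1, Q(x) = x, R(x) = -x^2, and match powers of x.
Initial conditions: a_0 = 3, a_1 = 0.
Setting the coefficient of each power of x to zero and solving order by order (substituting the coefficients already found):
  x^0: 2 a_2 = 0  ->  a_2 = 0
  x^1: 6 a_3 + a_1 = 0  ->  6 a_3 = -a_1 = 0  ->  a_3 = 0
  x^2: 12 a_4 + 2 a_2 - a_0 = 0  ->  12 a_4 = -2 a_2 + a_0 = 3  ->  a_4 = 1/4
  x^3: 20 a_5 + 3 a_3 - a_1 = 0  ->  20 a_5 = -3 a_3 + a_1 = 0  ->  a_5 = 0
Truncated series: y(x) = 3 + (1/4) x^4 + O(x^6).

a_0 = 3; a_1 = 0; a_2 = 0; a_3 = 0; a_4 = 1/4; a_5 = 0


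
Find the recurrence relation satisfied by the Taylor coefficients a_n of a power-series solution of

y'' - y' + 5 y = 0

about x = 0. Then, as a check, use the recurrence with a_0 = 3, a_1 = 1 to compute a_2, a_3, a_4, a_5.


Substitute y = sum_n a_n x^n.
y''(x) has coefficient (n+2)(n+1) a_{n+2} at x^n;
-y'(x) has coefficient -(n+1) a_{n+1} at x^n;
5 y(x) has coefficient 5 a_n at x^n.
Matching x^n: (n+2)(n+1) a_{n+2} - (n+1) a_{n+1} + 5 a_n = 0.
Thus a_{n+2} = [(n+1) a_{n+1} - 5 a_n] / ((n+1)(n+2)).

Check with a_0 = 3, a_1 = 1 (apply the recurrence for n = 0, 1, 2, 3): a_0 = 3, a_1 = 1, a_2 = -7, a_3 = -19/6, a_4 = 17/8, a_5 = 73/60.

a_(n+2) = [(n+1) a_(n+1) - 5 a_n] / ((n+1)(n+2)); check: a_0 = 3, a_1 = 1, a_2 = -7, a_3 = -19/6, a_4 = 17/8, a_5 = 73/60


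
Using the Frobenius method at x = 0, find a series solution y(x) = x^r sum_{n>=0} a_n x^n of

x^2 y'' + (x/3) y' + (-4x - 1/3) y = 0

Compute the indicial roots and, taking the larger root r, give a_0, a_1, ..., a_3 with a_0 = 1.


Write in Frobenius form y'' + (p(x)/x) y' + (q(x)/x^2) y = 0:
  p(x) = 1/3,  q(x) = -4x - 1/3.
Indicial equation: r(r-1) + (1/3) r + (-1/3) = 0 -> roots r_1 = 1, r_2 = -1/3.
Take r = r_1 = 1. Let y(x) = x^r sum_{n>=0} a_n x^n with a_0 = 1.
Substitute y = x^r sum a_n x^n and match x^{r+n}. The recurrence is
  D(n) a_n - 4 a_{n-1} = 0,  where D(n) = (r+n)(r+n-1) + (1/3)(r+n) + (-1/3).
  a_n = 4 / D(n) * a_{n-1}.
Since the indicial polynomial factors as (r - r_1)(r - r_2), D(n) = (r_1 + n - r_1)(r_1 + n - r_2) = n(n + 4/3).
Evaluating step by step (a_0 = 1):
  n = 1: D(1) = 1(1 + 4/3) = 7/3; numerator = 4(1) = 4; a_1 = (4)/(7/3) = 12/7
  n = 2: D(2) = 2(2 + 4/3) = 20/3; numerator = 4(12/7) = 48/7; a_2 = (48/7)/(20/3) = 36/35
  n = 3: D(3) = 3(3 + 4/3) = 13; numerator = 4(36/35) = 144/35; a_3 = (144/35)/(13) = 144/455

r = 1; a_0 = 1; a_1 = 12/7; a_2 = 36/35; a_3 = 144/455


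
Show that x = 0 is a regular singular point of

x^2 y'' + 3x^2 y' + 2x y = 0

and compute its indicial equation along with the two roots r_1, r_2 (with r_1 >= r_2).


Divide by x^2 to reach normal form y'' + P_1(x) y' + P_2(x) y = 0 with P_1(x) = 3 and P_2(x) = 2/x.
x = 0 is a singular point because the y-coefficient 2/x has a pole at x = 0.
It is a regular singular point because x P_1(x) = p(x) = 3x and x^2 P_2(x) = q(x) = 2x are polynomials, hence analytic at x = 0.
p(0) = 0,  q(0) = 0.
Indicial equation: r(r-1) + p(0) r + q(0) = 0, i.e. r^2 + (p(0) - 1) r + q(0) = 0, i.e. r^2 - 1 r = 0.
Discriminant: (-1)^2 - 4(0) = 1, so r = (1 ± 1)/2.
Solving: r_1 = 1, r_2 = 0.

indicial: r^2 - 1 r = 0; roots r_1 = 1, r_2 = 0


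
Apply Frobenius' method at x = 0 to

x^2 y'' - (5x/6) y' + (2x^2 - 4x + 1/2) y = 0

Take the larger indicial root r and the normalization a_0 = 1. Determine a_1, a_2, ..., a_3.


Write in Frobenius form y'' + (p(x)/x) y' + (q(x)/x^2) y = 0:
  p(x) = -5/6,  q(x) = 2x^2 - 4x + 1/2.
Indicial equation: r(r-1) + (-5/6) r + (1/2) = 0 -> roots r_1 = 3/2, r_2 = 1/3.
Take r = r_1 = 3/2. Let y(x) = x^r sum_{n>=0} a_n x^n with a_0 = 1.
Substitute y = x^r sum a_n x^n and match x^{r+n}. The recurrence is
  D(n) a_n - 4 a_{n-1} + 2 a_{n-2} = 0,  where D(n) = (r+n)(r+n-1) + (-5/6)(r+n) + (1/2).
  a_n = [4 a_{n-1} - 2 a_{n-2}] / D(n).
Since the indicial polynomial factors as (r - r_1)(r - r_2), D(n) = (r_1 + n - r_1)(r_1 + n - r_2) = n(n + 7/6).
Evaluating step by step (a_0 = 1):
  n = 1: D(1) = 1(1 + 7/6) = 13/6; numerator = 4(1) = 4; a_1 = (4)/(13/6) = 24/13
  n = 2: D(2) = 2(2 + 7/6) = 19/3; numerator = 4(24/13) - 2(1) = 70/13; a_2 = (70/13)/(19/3) = 210/247
  n = 3: D(3) = 3(3 + 7/6) = 25/2; numerator = 4(210/247) - 2(24/13) = -72/247; a_3 = (-72/247)/(25/2) = -144/6175

r = 3/2; a_0 = 1; a_1 = 24/13; a_2 = 210/247; a_3 = -144/6175


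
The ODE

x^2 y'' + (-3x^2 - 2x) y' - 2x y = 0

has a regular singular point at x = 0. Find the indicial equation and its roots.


Divide by x^2 to reach normal form y'' + P_1(x) y' + P_2(x) y = 0 with P_1(x) = -3 - 2/x and P_2(x) = -2/x.
x = 0 is a singular point because the y'-coefficient -3 - 2/x has a pole at x = 0 and the y-coefficient -2/x has a pole at x = 0.
It is a regular singular point because x P_1(x) = p(x) = -3x - 2 and x^2 P_2(x) = q(x) = -2x are polynomials, hence analytic at x = 0.
p(0) = -2,  q(0) = 0.
Indicial equation: r(r-1) + p(0) r + q(0) = 0, i.e. r^2 + (p(0) - 1) r + q(0) = 0, i.e. r^2 - 3 r = 0.
Discriminant: (-3)^2 - 4(0) = 9, so r = (3 ± 3)/2.
Solving: r_1 = 3, r_2 = 0.

indicial: r^2 - 3 r = 0; roots r_1 = 3, r_2 = 0


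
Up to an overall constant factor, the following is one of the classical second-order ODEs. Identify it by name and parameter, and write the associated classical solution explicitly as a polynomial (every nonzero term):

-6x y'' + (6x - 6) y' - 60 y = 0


All three coefficients share the factor -6; dividing through by -6 gives  x y'' + (1 - x) y' + 10 y = 0.
This matches the Laguerre equation x y'' + (1 - x) y' + n y = 0 with n = 10; the polynomial solution is L_10(x).
With y = sum_k a_k x^k, matching x^k gives (k+1)k a_{k+1} + (k+1) a_{k+1} - k a_k + n a_k = 0, i.e. (k+1)^2 a_{k+1} = (k - n) a_k = (k - 10) a_k. The right side vanishes at k = 10, so the series terminates at degree 10.
Standard normalization L_n(0) = 1 gives a_0 = 1. Work upward with a_{k+1} = (k - 10) a_k / (k+1)^2:
  a_1 = (0 - 10)(1) / 1^2 = -10/1 = -10
  a_2 = (1 - 10)(-10) / 2^2 = 90/4 = 45/2
  a_3 = (2 - 10)(45/2) / 3^2 = -180/9 = -20
  a_4 = (3 - 10)(-20) / 4^2 = 140/16 = 35/4
  a_5 = (4 - 10)(35/4) / 5^2 = (-105/2)/25 = -21/10
  a_6 = (5 - 10)(-21/10) / 6^2 = (21/2)/36 = 7/24
  a_7 = (6 - 10)(7/24) / 7^2 = (-7/6)/49 = -1/42
  a_8 = (7 - 10)(-1/42) / 8^2 = (1/14)/64 = 1/896
  a_9 = (8 - 10)(1/896) / 9^2 = (-1/448)/81 = -1/36288
  a_10 = (9 - 10)(-1/36288) / 10^2 = (1/36288)/100 = 1/3628800
Hence L_10(x) = x^10/3628800 - x^9/36288 + x^8/896 - x^7/42 + 7 x^6/24 - 21 x^5/10 + 35 x^4/4 - 20 x^3 + 45 x^2/2 - 10 x + 1.

L_10(x); series = x^10/3628800 - x^9/36288 + x^8/896 - x^7/42 + 7 x^6/24 - 21 x^5/10 + 35 x^4/4 - 20 x^3 + 45 x^2/2 - 10 x + 1


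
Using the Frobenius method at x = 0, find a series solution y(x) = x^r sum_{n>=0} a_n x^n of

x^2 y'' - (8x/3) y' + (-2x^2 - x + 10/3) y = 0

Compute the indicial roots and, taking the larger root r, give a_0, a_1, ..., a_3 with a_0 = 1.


Write in Frobenius form y'' + (p(x)/x) y' + (q(x)/x^2) y = 0:
  p(x) = -8/3,  q(x) = -2x^2 - x + 10/3.
Indicial equation: r(r-1) + (-8/3) r + (10/3) = 0 -> roots r_1 = 2, r_2 = 5/3.
Take r = r_1 = 2. Let y(x) = x^r sum_{n>=0} a_n x^n with a_0 = 1.
Substitute y = x^r sum a_n x^n and match x^{r+n}. The recurrence is
  D(n) a_n - 1 a_{n-1} - 2 a_{n-2} = 0,  where D(n) = (r+n)(r+n-1) + (-8/3)(r+n) + (10/3).
  a_n = [1 a_{n-1} + 2 a_{n-2}] / D(n).
Since the indicial polynomial factors as (r - r_1)(r - r_2), D(n) = (r_1 + n - r_1)(r_1 + n - r_2) = n(n + 1/3).
Evaluating step by step (a_0 = 1):
  n = 1: D(1) = 1(1 + 1/3) = 4/3; numerator = 1(1) = 1; a_1 = (1)/(4/3) = 3/4
  n = 2: D(2) = 2(2 + 1/3) = 14/3; numerator = 1(3/4) + 2(1) = 11/4; a_2 = (11/4)/(14/3) = 33/56
  n = 3: D(3) = 3(3 + 1/3) = 10; numerator = 1(33/56) + 2(3/4) = 117/56; a_3 = (117/56)/(10) = 117/560

r = 2; a_0 = 1; a_1 = 3/4; a_2 = 33/56; a_3 = 117/560


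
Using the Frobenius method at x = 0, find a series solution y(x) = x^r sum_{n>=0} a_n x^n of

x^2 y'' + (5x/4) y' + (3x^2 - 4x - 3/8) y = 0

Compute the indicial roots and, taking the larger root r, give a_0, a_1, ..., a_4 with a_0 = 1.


Write in Frobenius form y'' + (p(x)/x) y' + (q(x)/x^2) y = 0:
  p(x) = 5/4,  q(x) = 3x^2 - 4x - 3/8.
Indicial equation: r(r-1) + (5/4) r + (-3/8) = 0 -> roots r_1 = 1/2, r_2 = -3/4.
Take r = r_1 = 1/2. Let y(x) = x^r sum_{n>=0} a_n x^n with a_0 = 1.
Substitute y = x^r sum a_n x^n and match x^{r+n}. The recurrence is
  D(n) a_n - 4 a_{n-1} + 3 a_{n-2} = 0,  where D(n) = (r+n)(r+n-1) + (5/4)(r+n) + (-3/8).
  a_n = [4 a_{n-1} - 3 a_{n-2}] / D(n).
Since the indicial polynomial factors as (r - r_1)(r - r_2), D(n) = (r_1 + n - r_1)(r_1 + n - r_2) = n(n + 5/4).
Evaluating step by step (a_0 = 1):
  n = 1: D(1) = 1(1 + 5/4) = 9/4; numerator = 4(1) = 4; a_1 = (4)/(9/4) = 16/9
  n = 2: D(2) = 2(2 + 5/4) = 13/2; numerator = 4(16/9) - 3(1) = 37/9; a_2 = (37/9)/(13/2) = 74/117
  n = 3: D(3) = 3(3 + 5/4) = 51/4; numerator = 4(74/117) - 3(16/9) = -328/117; a_3 = (-328/117)/(51/4) = -1312/5967
  n = 4: D(4) = 4(4 + 5/4) = 21; numerator = 4(-1312/5967) - 3(74/117) = -16570/5967; a_4 = (-16570/5967)/(21) = -16570/125307

r = 1/2; a_0 = 1; a_1 = 16/9; a_2 = 74/117; a_3 = -1312/5967; a_4 = -16570/125307


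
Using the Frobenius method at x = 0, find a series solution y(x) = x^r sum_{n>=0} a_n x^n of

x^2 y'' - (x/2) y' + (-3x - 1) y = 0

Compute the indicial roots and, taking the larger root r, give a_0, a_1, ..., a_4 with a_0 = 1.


Write in Frobenius form y'' + (p(x)/x) y' + (q(x)/x^2) y = 0:
  p(x) = -1/2,  q(x) = -3x - 1.
Indicial equation: r(r-1) + (-1/2) r + (-1) = 0 -> roots r_1 = 2, r_2 = -1/2.
Take r = r_1 = 2. Let y(x) = x^r sum_{n>=0} a_n x^n with a_0 = 1.
Substitute y = x^r sum a_n x^n and match x^{r+n}. The recurrence is
  D(n) a_n - 3 a_{n-1} = 0,  where D(n) = (r+n)(r+n-1) + (-1/2)(r+n) + (-1).
  a_n = 3 / D(n) * a_{n-1}.
Since the indicial polynomial factors as (r - r_1)(r - r_2), D(n) = (r_1 + n - r_1)(r_1 + n - r_2) = n(n + 5/2).
Evaluating step by step (a_0 = 1):
  n = 1: D(1) = 1(1 + 5/2) = 7/2; numerator = 3(1) = 3; a_1 = (3)/(7/2) = 6/7
  n = 2: D(2) = 2(2 + 5/2) = 9; numerator = 3(6/7) = 18/7; a_2 = (18/7)/(9) = 2/7
  n = 3: D(3) = 3(3 + 5/2) = 33/2; numerator = 3(2/7) = 6/7; a_3 = (6/7)/(33/2) = 4/77
  n = 4: D(4) = 4(4 + 5/2) = 26; numerator = 3(4/77) = 12/77; a_4 = (12/77)/(26) = 6/1001

r = 2; a_0 = 1; a_1 = 6/7; a_2 = 2/7; a_3 = 4/77; a_4 = 6/1001


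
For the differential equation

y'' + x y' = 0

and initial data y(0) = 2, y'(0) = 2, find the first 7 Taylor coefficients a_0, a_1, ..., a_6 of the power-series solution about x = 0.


Ansatz: y(x) = sum_{n>=0} a_n x^n, so y'(x) = sum_{n>=1} n a_n x^(n-1) and y''(x) = sum_{n>=2} n(n-1) a_n x^(n-2).
Substitute into P(x) y'' + Q(x) y' + R(x) y = 0 with P(x) = 1, Q(x) = x, R(x) = 0, and match powers of x.
Initial conditions: a_0 = 2, a_1 = 2.
Setting the coefficient of each power of x to zero and solving order by order (substituting the coefficients already found):
  x^0: 2 a_2 = 0  ->  a_2 = 0
  x^1: 6 a_3 + a_1 = 0  ->  6 a_3 = -a_1 = -2  ->  a_3 = -1/3
  x^2: 12 a_4 + 2 a_2 = 0  ->  12 a_4 = -2 a_2 = 0  ->  a_4 = 0
  x^3: 20 a_5 + 3 a_3 = 0  ->  20 a_5 = -3 a_3 = 1  ->  a_5 = 1/20
  x^4: 30 a_6 + 4 a_4 = 0  ->  30 a_6 = -4 a_4 = 0  ->  a_6 = 0
Truncated series: y(x) = 2 + 2 x - (1/3) x^3 + (1/20) x^5 + O(x^7).

a_0 = 2; a_1 = 2; a_2 = 0; a_3 = -1/3; a_4 = 0; a_5 = 1/20; a_6 = 0


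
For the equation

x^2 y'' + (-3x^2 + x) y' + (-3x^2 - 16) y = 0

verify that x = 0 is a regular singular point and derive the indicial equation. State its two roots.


Divide by x^2 to reach normal form y'' + P_1(x) y' + P_2(x) y = 0 with P_1(x) = -3 + 1/x and P_2(x) = -3 - 16/x^2.
x = 0 is a singular point because the y'-coefficient -3 + 1/x has a pole at x = 0 and the y-coefficient -3 - 16/x^2 has a pole at x = 0.
It is a regular singular point because x P_1(x) = p(x) = 1 - 3x and x^2 P_2(x) = q(x) = -3x^2 - 16 are polynomials, hence analytic at x = 0.
p(0) = 1,  q(0) = -16.
Indicial equation: r(r-1) + p(0) r + q(0) = 0, i.e. r^2 + (p(0) - 1) r + q(0) = 0, i.e. r^2 - 16 = 0.
Discriminant: (0)^2 - 4(-16) = 64, so r = (0 ± 8)/2.
Solving: r_1 = 4, r_2 = -4.

indicial: r^2 - 16 = 0; roots r_1 = 4, r_2 = -4


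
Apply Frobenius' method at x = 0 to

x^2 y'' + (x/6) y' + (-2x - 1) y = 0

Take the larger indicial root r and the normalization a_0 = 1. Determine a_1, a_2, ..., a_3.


Write in Frobenius form y'' + (p(x)/x) y' + (q(x)/x^2) y = 0:
  p(x) = 1/6,  q(x) = -2x - 1.
Indicial equation: r(r-1) + (1/6) r + (-1) = 0 -> roots r_1 = 3/2, r_2 = -2/3.
Take r = r_1 = 3/2. Let y(x) = x^r sum_{n>=0} a_n x^n with a_0 = 1.
Substitute y = x^r sum a_n x^n and match x^{r+n}. The recurrence is
  D(n) a_n - 2 a_{n-1} = 0,  where D(n) = (r+n)(r+n-1) + (1/6)(r+n) + (-1).
  a_n = 2 / D(n) * a_{n-1}.
Since the indicial polynomial factors as (r - r_1)(r - r_2), D(n) = (r_1 + n - r_1)(r_1 + n - r_2) = n(n + 13/6).
Evaluating step by step (a_0 = 1):
  n = 1: D(1) = 1(1 + 13/6) = 19/6; numerator = 2(1) = 2; a_1 = (2)/(19/6) = 12/19
  n = 2: D(2) = 2(2 + 13/6) = 25/3; numerator = 2(12/19) = 24/19; a_2 = (24/19)/(25/3) = 72/475
  n = 3: D(3) = 3(3 + 13/6) = 31/2; numerator = 2(72/475) = 144/475; a_3 = (144/475)/(31/2) = 288/14725

r = 3/2; a_0 = 1; a_1 = 12/19; a_2 = 72/475; a_3 = 288/14725


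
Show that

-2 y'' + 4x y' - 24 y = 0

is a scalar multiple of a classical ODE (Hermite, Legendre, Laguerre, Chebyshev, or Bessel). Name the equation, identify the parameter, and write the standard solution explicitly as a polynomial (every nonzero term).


All three coefficients share the factor -2; dividing through by -2 gives  y'' - 2x y' + 12 y = 0.
This matches the Hermite equation y'' - 2x y' + 2n y = 0 with 2n = 12, so n = 6; the polynomial solution is H_6(x).
With y = sum_k a_k x^k, matching x^k gives (k+2)(k+1) a_{k+2} = 2(k - n) a_k = 2(k - 6) a_k. The right side vanishes at k = 6, so the series with the parity of 6 terminates at degree 6.
Standard normalization: leading coefficient of H_n is 2^n, so a_6 = 2^6 = 64. Work downward with a_k = (k+1)(k+2) a_{k+2} / (2(k - n)):
  a_4 = (5)(6)(64) / (2(4 - 6)) = 1920/(-4) = -480
  a_2 = (3)(4)(-480) / (2(2 - 6)) = -5760/(-8) = 720
  a_0 = (1)(2)(720) / (2(0 - 6)) = 1440/(-12) = -120
Hence H_6(x) = 64 x^6 - 480 x^4 + 720 x^2 - 120.

H_6(x); series = 64 x^6 - 480 x^4 + 720 x^2 - 120


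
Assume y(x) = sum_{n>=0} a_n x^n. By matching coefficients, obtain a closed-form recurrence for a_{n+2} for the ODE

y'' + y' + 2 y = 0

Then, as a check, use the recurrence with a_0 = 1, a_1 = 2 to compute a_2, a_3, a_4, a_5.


Substitute y = sum_n a_n x^n.
y''(x) has coefficient (n+2)(n+1) a_{n+2} at x^n;
y'(x) has coefficient (n+1) a_{n+1} at x^n;
2 y(x) has coefficient 2 a_n at x^n.
Matching x^n: (n+2)(n+1) a_{n+2} + (n+1) a_{n+1} + 2 a_n = 0.
Thus a_{n+2} = [-(n+1) a_{n+1} - 2 a_n] / ((n+1)(n+2)).

Check with a_0 = 1, a_1 = 2 (apply the recurrence for n = 0, 1, 2, 3): a_0 = 1, a_1 = 2, a_2 = -2, a_3 = 0, a_4 = 1/3, a_5 = -1/15.

a_(n+2) = [-(n+1) a_(n+1) - 2 a_n] / ((n+1)(n+2)); check: a_0 = 1, a_1 = 2, a_2 = -2, a_3 = 0, a_4 = 1/3, a_5 = -1/15


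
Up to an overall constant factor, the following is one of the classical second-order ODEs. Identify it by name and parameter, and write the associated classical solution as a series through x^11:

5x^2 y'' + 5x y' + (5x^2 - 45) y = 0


All three coefficients share the factor 5; dividing through by 5 gives  x^2 y'' + x y' + (x^2 - 9) y = 0.
This matches the Bessel equation x^2 y'' + x y' + (x^2 - nu^2) y = 0 with nu^2 = 9, so nu = 3; the solution bounded at x = 0 is J_3(x).
Frobenius at x = 0: indicial roots ±nu; for r = nu the recurrence k(k + 2nu) c_k = -c_{k-2} gives the standard series J_nu(x) = sum_{k>=0} (-1)^k / (k! (k+nu)!) (x/2)^(2k+nu). Evaluate the first 5 terms:
  k = 0: (-1)^0 / (0! * 3! * 2^3) x^3 = 1/(1*6*8) x^3 = (1/48) x^3
  k = 1: (-1)^1 / (1! * 4! * 2^5) x^5 = -1/(1*24*32) x^5 = (-1/768) x^5
  k = 2: (-1)^2 / (2! * 5! * 2^7) x^7 = 1/(2*120*128) x^7 = (1/30720) x^7
  k = 3: (-1)^3 / (3! * 6! * 2^9) x^9 = -1/(6*720*512) x^9 = (-1/2211840) x^9
  k = 4: (-1)^4 / (4! * 7! * 2^11) x^11 = 1/(24*5040*2048) x^11 = (1/247726080) x^11
Hence J_3(x) = x^11/247726080 - x^9/2211840 + x^7/30720 - x^5/768 + x^3/48 + ....

J_3(x); series = x^11/247726080 - x^9/2211840 + x^7/30720 - x^5/768 + x^3/48


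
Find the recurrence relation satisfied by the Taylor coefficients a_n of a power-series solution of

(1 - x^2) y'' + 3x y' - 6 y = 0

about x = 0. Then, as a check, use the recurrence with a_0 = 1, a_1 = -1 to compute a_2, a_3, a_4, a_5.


Substitute y = sum_n a_n x^n.
(1 - 1 x^2) y'' contributes (n+2)(n+1) a_{n+2} - n(n-1) a_n at x^n.
3 x y'(x) contributes 3 n a_n at x^n.
-6 y(x) contributes -6 a_n at x^n.
Matching x^n: (n+2)(n+1) a_{n+2} + (-n(n-1) + 3 n - 6) a_n = 0.
Thus a_{n+2} = (n(n-1) - 3 n + 6) / ((n+1)(n+2)) * a_n.

Check with a_0 = 1, a_1 = -1 (apply the recurrence for n = 0, 1, 2, 3): a_0 = 1, a_1 = -1, a_2 = 3, a_3 = -1/2, a_4 = 1/2, a_5 = -3/40.

a_(n+2) = (n(n-1) - 3 n + 6) / ((n+1)(n+2)) * a_n; check: a_0 = 1, a_1 = -1, a_2 = 3, a_3 = -1/2, a_4 = 1/2, a_5 = -3/40


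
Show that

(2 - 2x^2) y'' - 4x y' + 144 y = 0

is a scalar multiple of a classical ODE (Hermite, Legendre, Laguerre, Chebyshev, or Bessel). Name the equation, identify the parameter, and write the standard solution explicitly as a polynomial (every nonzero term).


All three coefficients share the factor 2; dividing through by 2 gives  (1 - x^2) y'' - 2x y' + 72 y = 0.
This matches the Legendre equation (1 - x^2) y'' - 2x y' + n(n+1) y = 0 (note the -2x y' term) with n(n+1) = 72, so n = 8; the polynomial solution is P_8(x).
With y = sum_k a_k x^k, matching x^k gives (k+2)(k+1) a_{k+2} = [k(k+1) - n(n+1)] a_k = (k - 8)(k + 9) a_k. The right side vanishes at k = 8, so the series with the parity of 8 terminates at degree 8.
Standard normalization (P_n(1) = 1): leading coefficient (2n)!/(2^n (n!)^2) = 20922789888000/(256*1625702400) = 6435/128, so a_8 = 6435/128. Work downward with a_k = (k+1)(k+2) a_{k+2} / ((k - 8)(k + 9)):
  a_6 = (7)(8)(6435/128) / ((6 - 8)(6 + 9)) = (45045/16)/(-30) = -3003/32
  a_4 = (5)(6)(-3003/32) / ((4 - 8)(4 + 9)) = (-45045/16)/(-52) = 3465/64
  a_2 = (3)(4)(3465/64) / ((2 - 8)(2 + 9)) = (10395/16)/(-66) = -315/32
  a_0 = (1)(2)(-315/32) / ((0 - 8)(0 + 9)) = (-315/16)/(-72) = 35/128
Hence P_8(x) = 6435 x^8/128 - 3003 x^6/32 + 3465 x^4/64 - 315 x^2/32 + 35/128.

P_8(x); series = 6435 x^8/128 - 3003 x^6/32 + 3465 x^4/64 - 315 x^2/32 + 35/128


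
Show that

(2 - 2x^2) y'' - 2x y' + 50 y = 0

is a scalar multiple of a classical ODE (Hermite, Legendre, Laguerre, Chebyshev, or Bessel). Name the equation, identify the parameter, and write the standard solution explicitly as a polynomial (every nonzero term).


All three coefficients share the factor 2; dividing through by 2 gives  (1 - x^2) y'' - x y' + 25 y = 0.
This matches the Chebyshev equation (1 - x^2) y'' - x y' + n^2 y = 0 (note the -x y' term, not -2x y') with n^2 = 25, so n = 5; the polynomial solution is T_5(x).
With y = sum_k a_k x^k, matching x^k gives (k+2)(k+1) a_{k+2} = (k^2 - n^2) a_k = (k - 5)(k + 5) a_k. The right side vanishes at k = 5, so the series with the parity of 5 terminates at degree 5.
Standard normalization: leading coefficient of T_n is 2^(n-1), so a_5 = 2^4 = 16. Work downward with a_k = (k+1)(k+2) a_{k+2} / ((k - 5)(k + 5)):
  a_3 = (4)(5)(16) / ((3 - 5)(3 + 5)) = 320/(-16) = -20
  a_1 = (2)(3)(-20) / ((1 - 5)(1 + 5)) = -120/(-24) = 5
Hence T_5(x) = 16 x^5 - 20 x^3 + 5 x.

T_5(x); series = 16 x^5 - 20 x^3 + 5 x


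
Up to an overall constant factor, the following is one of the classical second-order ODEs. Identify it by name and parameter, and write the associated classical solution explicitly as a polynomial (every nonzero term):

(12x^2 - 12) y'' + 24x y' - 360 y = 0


All three coefficients share the factor -12; dividing through by -12 gives  (1 - x^2) y'' - 2x y' + 30 y = 0.
This matches the Legendre equation (1 - x^2) y'' - 2x y' + n(n+1) y = 0 (note the -2x y' term) with n(n+1) = 30, so n = 5; the polynomial solution is P_5(x).
With y = sum_k a_k x^k, matching x^k gives (k+2)(k+1) a_{k+2} = [k(k+1) - n(n+1)] a_k = (k - 5)(k + 6) a_k. The right side vanishes at k = 5, so the series with the parity of 5 terminates at degree 5.
Standard normalization (P_n(1) = 1): leading coefficient (2n)!/(2^n (n!)^2) = 3628800/(32*14400) = 63/8, so a_5 = 63/8. Work downward with a_k = (k+1)(k+2) a_{k+2} / ((k - 5)(k + 6)):
  a_3 = (4)(5)(63/8) / ((3 - 5)(3 + 6)) = (315/2)/(-18) = -35/4
  a_1 = (2)(3)(-35/4) / ((1 - 5)(1 + 6)) = (-105/2)/(-28) = 15/8
Hence P_5(x) = 63 x^5/8 - 35 x^3/4 + 15 x/8.

P_5(x); series = 63 x^5/8 - 35 x^3/4 + 15 x/8


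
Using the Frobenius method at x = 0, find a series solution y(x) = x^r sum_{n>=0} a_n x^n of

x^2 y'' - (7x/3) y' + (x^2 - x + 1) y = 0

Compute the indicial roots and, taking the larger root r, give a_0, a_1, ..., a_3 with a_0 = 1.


Write in Frobenius form y'' + (p(x)/x) y' + (q(x)/x^2) y = 0:
  p(x) = -7/3,  q(x) = x^2 - x + 1.
Indicial equation: r(r-1) + (-7/3) r + (1) = 0 -> roots r_1 = 3, r_2 = 1/3.
Take r = r_1 = 3. Let y(x) = x^r sum_{n>=0} a_n x^n with a_0 = 1.
Substitute y = x^r sum a_n x^n and match x^{r+n}. The recurrence is
  D(n) a_n - 1 a_{n-1} + 1 a_{n-2} = 0,  where D(n) = (r+n)(r+n-1) + (-7/3)(r+n) + (1).
  a_n = [1 a_{n-1} - 1 a_{n-2}] / D(n).
Since the indicial polynomial factors as (r - r_1)(r - r_2), D(n) = (r_1 + n - r_1)(r_1 + n - r_2) = n(n + 8/3).
Evaluating step by step (a_0 = 1):
  n = 1: D(1) = 1(1 + 8/3) = 11/3; numerator = 1(1) = 1; a_1 = (1)/(11/3) = 3/11
  n = 2: D(2) = 2(2 + 8/3) = 28/3; numerator = 1(3/11) - 1(1) = -8/11; a_2 = (-8/11)/(28/3) = -6/77
  n = 3: D(3) = 3(3 + 8/3) = 17; numerator = 1(-6/77) - 1(3/11) = -27/77; a_3 = (-27/77)/(17) = -27/1309

r = 3; a_0 = 1; a_1 = 3/11; a_2 = -6/77; a_3 = -27/1309
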